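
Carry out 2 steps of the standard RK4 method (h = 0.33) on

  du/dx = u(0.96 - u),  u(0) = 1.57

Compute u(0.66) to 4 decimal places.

RK4: k1 = f(x_n, u_n); k2 = f(x_n + h/2, u_n + (h/2)·k1); k3 = f(x_n + h/2, u_n + (h/2)·k2); k4 = f(x_n + h, u_n + h·k3); u_{n+1} = u_n + (h/6)·(k1 + 2k2 + 2k3 + k4).
x=0.000000, u=1.570000:
  k1 = f(0.000000, 1.570000) = -0.957700
  k2 = f(0.165000, 1.411979) = -0.638186
  k3 = f(0.165000, 1.464699) = -0.739233
  k4 = f(0.330000, 1.326053) = -0.485406
  u ← 1.570000 + (0.33/6)·(k1 + 2k2 + 2k3 + k4) = 1.339113
x=0.330000, u=1.339113:
  k1 = f(0.330000, 1.339113) = -0.507675
  k2 = f(0.495000, 1.255347) = -0.370762
  k3 = f(0.495000, 1.277937) = -0.406304
  k4 = f(0.660000, 1.205033) = -0.295273
  u ← 1.339113 + (0.33/6)·(k1 + 2k2 + 2k3 + k4) = 1.209474
u(0.66) ≈ 1.2095

1.2095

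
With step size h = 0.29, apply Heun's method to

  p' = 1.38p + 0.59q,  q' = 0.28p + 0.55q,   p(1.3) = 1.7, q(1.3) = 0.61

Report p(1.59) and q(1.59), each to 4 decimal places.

Heun on (p,q): k1 = f(s_n, state_n); k2 = f(s_n + h, state_n + h·k1); state_{n+1} = state_n + (h/2)·(k1 + k2).
1.300000: (1.700000, 0.610000)
  k1 = (2.705900, 0.811500)
  predictor → (2.484711, 0.845335)
  k2 = (3.927649, 1.160653)
  → (2.661865, 0.895962)
(p(1.59), q(1.59)) ≈ (2.6619, 0.8960)

2.6619, 0.8960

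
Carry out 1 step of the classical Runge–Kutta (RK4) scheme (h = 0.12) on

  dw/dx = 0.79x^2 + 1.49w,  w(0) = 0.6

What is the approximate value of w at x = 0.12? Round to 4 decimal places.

0.7179

RK4: k1 = f(x_n, w_n); k2 = f(x_n + h/2, w_n + (h/2)·k1); k3 = f(x_n + h/2, w_n + (h/2)·k2); k4 = f(x_n + h, w_n + h·k3); w_{n+1} = w_n + (h/6)·(k1 + 2k2 + 2k3 + k4).
x=0.000000, w=0.600000:
  k1 = f(0.000000, 0.600000) = 0.894000
  k2 = f(0.060000, 0.653640) = 0.976768
  k3 = f(0.060000, 0.658606) = 0.984167
  k4 = f(0.120000, 0.718100) = 1.081345
  w ← 0.600000 + (0.12/6)·(k1 + 2k2 + 2k3 + k4) = 0.717944
w(0.12) ≈ 0.7179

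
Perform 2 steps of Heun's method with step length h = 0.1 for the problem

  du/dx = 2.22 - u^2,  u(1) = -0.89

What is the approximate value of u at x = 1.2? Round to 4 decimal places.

Heun: k1 = f(x_n, u_n); k2 = f(x_n + h, u_n + h·k1); u_{n+1} = u_n + (h/2)·(k1 + k2).
x=1.000000, u=-0.890000:
  k1 = f(1.000000, -0.890000) = 1.427900
  k2 = f(1.100000, -0.747210) = 1.661677
  u ← -0.890000 + (0.1/2)·(1.427900 + 1.661677) = -0.735521
x=1.100000, u=-0.735521:
  k1 = f(1.100000, -0.735521) = 1.679009
  k2 = f(1.200000, -0.567620) = 1.897807
  u ← -0.735521 + (0.1/2)·(1.679009 + 1.897807) = -0.556680
u(1.2) ≈ -0.5567

-0.5567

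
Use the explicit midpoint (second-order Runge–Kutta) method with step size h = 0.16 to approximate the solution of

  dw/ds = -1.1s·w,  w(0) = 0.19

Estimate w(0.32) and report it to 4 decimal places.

Midpoint: k1 = f(s_n, w_n); k2 = f(s_n + h/2, w_n + (h/2)·k1); w_{n+1} = w_n + h·k2.
s=0.000000, w=0.190000:
  k1 = f(0.000000, 0.190000) = 0.000000
  k2 = f(0.080000, 0.190000) = -0.016720
  w ← 0.190000 + 0.16·(-0.016720) = 0.187325
s=0.160000, w=0.187325:
  k1 = f(0.160000, 0.187325) = -0.032969
  k2 = f(0.240000, 0.184687) = -0.048757
  w ← 0.187325 + 0.16·(-0.048757) = 0.179524
w(0.32) ≈ 0.1795

0.1795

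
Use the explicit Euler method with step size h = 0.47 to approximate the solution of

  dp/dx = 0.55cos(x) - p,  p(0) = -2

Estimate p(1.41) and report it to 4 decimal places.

Euler: p_{n+1} = p_n + h·f(x_n, p_n).
x=0.000000, p=-2.000000: f=2.550000 → p ← -2.000000 + 0.47·2.550000 = -0.801500
x=0.470000, p=-0.801500: f=1.291863 → p ← -0.801500 + 0.47·1.291863 = -0.194325
x=0.940000, p=-0.194325: f=0.518708 → p ← -0.194325 + 0.47·0.518708 = 0.049468
p(1.41) ≈ 0.0495

0.0495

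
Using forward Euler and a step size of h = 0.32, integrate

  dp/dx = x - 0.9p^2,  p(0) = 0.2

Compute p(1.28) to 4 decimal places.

Euler: p_{n+1} = p_n + h·f(x_n, p_n).
x=0.000000, p=0.200000: f=-0.036000 → p ← 0.200000 + 0.32·(-0.036000) = 0.188480
x=0.320000, p=0.188480: f=0.288028 → p ← 0.188480 + 0.32·0.288028 = 0.280649
x=0.640000, p=0.280649: f=0.569113 → p ← 0.280649 + 0.32·0.569113 = 0.462765
x=0.960000, p=0.462765: f=0.767264 → p ← 0.462765 + 0.32·0.767264 = 0.708289
p(1.28) ≈ 0.7083

0.7083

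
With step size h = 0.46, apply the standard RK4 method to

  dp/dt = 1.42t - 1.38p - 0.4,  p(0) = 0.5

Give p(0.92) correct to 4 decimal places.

0.3438

RK4: k1 = f(t_n, p_n); k2 = f(t_n + h/2, p_n + (h/2)·k1); k3 = f(t_n + h/2, p_n + (h/2)·k2); k4 = f(t_n + h, p_n + h·k3); p_{n+1} = p_n + (h/6)·(k1 + 2k2 + 2k3 + k4).
t=0.000000, p=0.500000:
  k1 = f(0.000000, 0.500000) = -1.090000
  k2 = f(0.230000, 0.249300) = -0.417434
  k3 = f(0.230000, 0.403990) = -0.630906
  k4 = f(0.460000, 0.209783) = -0.036301
  p ← 0.500000 + (0.46/6)·(k1 + 2k2 + 2k3 + k4) = 0.252905
t=0.460000, p=0.252905:
  k1 = f(0.460000, 0.252905) = -0.095809
  k2 = f(0.690000, 0.230869) = 0.261201
  k3 = f(0.690000, 0.312981) = 0.147886
  k4 = f(0.920000, 0.320932) = 0.463513
  p ← 0.252905 + (0.46/6)·(k1 + 2k2 + 2k3 + k4) = 0.343822
p(0.92) ≈ 0.3438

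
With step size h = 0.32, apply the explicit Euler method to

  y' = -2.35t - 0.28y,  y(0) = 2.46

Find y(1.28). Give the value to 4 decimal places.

Euler: y_{n+1} = y_n + h·f(t_n, y_n).
t=0.000000, y=2.460000: f=-0.688800 → y ← 2.460000 + 0.32·(-0.688800) = 2.239584
t=0.320000, y=2.239584: f=-1.379084 → y ← 2.239584 + 0.32·(-1.379084) = 1.798277
t=0.640000, y=1.798277: f=-2.007518 → y ← 1.798277 + 0.32·(-2.007518) = 1.155872
t=0.960000, y=1.155872: f=-2.579644 → y ← 1.155872 + 0.32·(-2.579644) = 0.330386
y(1.28) ≈ 0.3304

0.3304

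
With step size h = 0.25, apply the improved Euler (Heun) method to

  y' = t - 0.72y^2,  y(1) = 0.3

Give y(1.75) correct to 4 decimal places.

1.0517

Heun: k1 = f(t_n, y_n); k2 = f(t_n + h, y_n + h·k1); y_{n+1} = y_n + (h/2)·(k1 + k2).
t=1.000000, y=0.300000:
  k1 = f(1.000000, 0.300000) = 0.935200
  k2 = f(1.250000, 0.533800) = 1.044841
  y ← 0.300000 + (0.25/2)·(0.935200 + 1.044841) = 0.547505
t=1.250000, y=0.547505:
  k1 = f(1.250000, 0.547505) = 1.034171
  k2 = f(1.500000, 0.806048) = 1.032206
  y ← 0.547505 + (0.25/2)·(1.034171 + 1.032206) = 0.805802
t=1.500000, y=0.805802:
  k1 = f(1.500000, 0.805802) = 1.032491
  k2 = f(1.750000, 1.063925) = 0.935005
  y ← 0.805802 + (0.25/2)·(1.032491 + 0.935005) = 1.051739
y(1.75) ≈ 1.0517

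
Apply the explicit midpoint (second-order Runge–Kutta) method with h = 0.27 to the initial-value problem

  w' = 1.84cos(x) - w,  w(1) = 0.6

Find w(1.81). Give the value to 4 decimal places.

0.3659

Midpoint: k1 = f(x_n, w_n); k2 = f(x_n + h/2, w_n + (h/2)·k1); w_{n+1} = w_n + h·k2.
x=1.000000, w=0.600000:
  k1 = f(1.000000, 0.600000) = 0.394156
  k2 = f(1.135000, 0.653211) = 0.123513
  w ← 0.600000 + 0.27·0.123513 = 0.633348
x=1.270000, w=0.633348:
  k1 = f(1.270000, 0.633348) = -0.088192
  k2 = f(1.405000, 0.621443) = -0.317773
  w ← 0.633348 + 0.27·(-0.317773) = 0.547550
x=1.540000, w=0.547550:
  k1 = f(1.540000, 0.547550) = -0.490893
  k2 = f(1.675000, 0.481279) = -0.672667
  w ← 0.547550 + 0.27·(-0.672667) = 0.365930
w(1.81) ≈ 0.3659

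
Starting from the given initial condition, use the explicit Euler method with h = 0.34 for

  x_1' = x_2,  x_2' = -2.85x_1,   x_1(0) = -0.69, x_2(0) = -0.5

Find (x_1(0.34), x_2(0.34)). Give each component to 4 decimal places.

-0.8600, 0.1686

Euler on (x_1,x_2): x_1_{n+1} = x_1_n + h·x_1', x_2_{n+1} = x_2_n + h·x_2'.
0.000000: (-0.690000, -0.500000); f=(-0.500000, 1.966500) → (-0.860000, 0.168610)
(x_1(0.34), x_2(0.34)) ≈ (-0.8600, 0.1686)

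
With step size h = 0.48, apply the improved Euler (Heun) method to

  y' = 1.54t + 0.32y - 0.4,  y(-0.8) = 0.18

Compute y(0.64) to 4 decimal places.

Heun: k1 = f(t_n, y_n); k2 = f(t_n + h, y_n + h·k1); y_{n+1} = y_n + (h/2)·(k1 + k2).
t=-0.800000, y=0.180000:
  k1 = f(-0.800000, 0.180000) = -1.574400
  k2 = f(-0.320000, -0.575712) = -1.077028
  y ← 0.180000 + (0.48/2)·(-1.574400 + (-1.077028)) = -0.456343
t=-0.320000, y=-0.456343:
  k1 = f(-0.320000, -0.456343) = -1.038830
  k2 = f(0.160000, -0.954981) = -0.459194
  y ← -0.456343 + (0.48/2)·(-1.038830 + (-0.459194)) = -0.815868
t=0.160000, y=-0.815868:
  k1 = f(0.160000, -0.815868) = -0.414678
  k2 = f(0.640000, -1.014914) = 0.260828
  y ← -0.815868 + (0.48/2)·(-0.414678 + 0.260828) = -0.852792
y(0.64) ≈ -0.8528

-0.8528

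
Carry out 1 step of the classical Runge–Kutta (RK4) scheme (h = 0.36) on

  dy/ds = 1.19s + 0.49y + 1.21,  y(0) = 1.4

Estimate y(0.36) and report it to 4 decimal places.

2.2283

RK4: k1 = f(s_n, y_n); k2 = f(s_n + h/2, y_n + (h/2)·k1); k3 = f(s_n + h/2, y_n + (h/2)·k2); k4 = f(s_n + h, y_n + h·k3); y_{n+1} = y_n + (h/6)·(k1 + 2k2 + 2k3 + k4).
s=0.000000, y=1.400000:
  k1 = f(0.000000, 1.400000) = 1.896000
  k2 = f(0.180000, 1.741280) = 2.277427
  k3 = f(0.180000, 1.809937) = 2.311069
  k4 = f(0.360000, 2.231985) = 2.732073
  y ← 1.400000 + (0.36/6)·(k1 + 2k2 + 2k3 + k4) = 2.228304
y(0.36) ≈ 2.2283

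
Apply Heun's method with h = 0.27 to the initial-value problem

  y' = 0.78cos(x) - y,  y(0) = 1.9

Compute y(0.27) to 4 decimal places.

1.6346

Heun: k1 = f(x_n, y_n); k2 = f(x_n + h, y_n + h·k1); y_{n+1} = y_n + (h/2)·(k1 + k2).
x=0.000000, y=1.900000:
  k1 = f(0.000000, 1.900000) = -1.120000
  k2 = f(0.270000, 1.597600) = -0.845859
  y ← 1.900000 + (0.27/2)·(-1.120000 + (-0.845859)) = 1.634609
y(0.27) ≈ 1.6346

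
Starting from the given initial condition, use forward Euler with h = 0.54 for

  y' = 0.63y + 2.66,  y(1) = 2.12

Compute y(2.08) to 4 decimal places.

7.1693

Euler: y_{n+1} = y_n + h·f(x_n, y_n).
x=1.000000, y=2.120000: f=3.995600 → y ← 2.120000 + 0.54·3.995600 = 4.277624
x=1.540000, y=4.277624: f=5.354903 → y ← 4.277624 + 0.54·5.354903 = 7.169272
y(2.08) ≈ 7.1693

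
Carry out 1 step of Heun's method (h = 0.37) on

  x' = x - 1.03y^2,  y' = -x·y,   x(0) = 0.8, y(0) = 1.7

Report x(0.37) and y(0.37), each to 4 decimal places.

Heun on (x,y): k1 = f(t_n, state_n); k2 = f(t_n + h, state_n + h·k1); state_{n+1} = state_n + (h/2)·(k1 + k2).
0.000000: (0.800000, 1.700000)
  k1 = (-2.176700, -1.360000)
  predictor → (-0.005379, 1.196800)
  k2 = (-1.480679, 0.006438)
  → (0.123385, 1.449591)
(x(0.37), y(0.37)) ≈ (0.1234, 1.4496)

0.1234, 1.4496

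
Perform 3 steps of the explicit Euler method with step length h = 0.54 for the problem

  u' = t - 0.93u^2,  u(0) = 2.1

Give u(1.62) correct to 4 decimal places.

0.7389

Euler: u_{n+1} = u_n + h·f(t_n, u_n).
t=0.000000, u=2.100000: f=-4.101300 → u ← 2.100000 + 0.54·(-4.101300) = -0.114702
t=0.540000, u=-0.114702: f=0.527764 → u ← -0.114702 + 0.54·0.527764 = 0.170291
t=1.080000, u=0.170291: f=1.053031 → u ← 0.170291 + 0.54·1.053031 = 0.738928
u(1.62) ≈ 0.7389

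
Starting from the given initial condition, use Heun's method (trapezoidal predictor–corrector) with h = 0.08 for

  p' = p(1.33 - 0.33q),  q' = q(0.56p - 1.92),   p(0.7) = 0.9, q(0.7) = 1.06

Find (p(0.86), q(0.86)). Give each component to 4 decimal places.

1.0589, 0.8512

Heun on (p,q): k1 = f(x_n, state_n); k2 = f(x_n + h, state_n + h·k1); state_{n+1} = state_n + (h/2)·(k1 + k2).
0.700000: (0.900000, 1.060000)
  k1 = (0.882180, -1.500960)
  predictor → (0.970574, 0.939923)
  k2 = (0.989816, -1.293784)
  → (0.974880, 0.948210)
0.780000: (0.974880, 0.948210)
  k1 = (0.991541, -1.302905)
  predictor → (1.054203, 0.843978)
  k2 = (1.108481, -1.122192)
  → (1.058881, 0.851206)
(p(0.86), q(0.86)) ≈ (1.0589, 0.8512)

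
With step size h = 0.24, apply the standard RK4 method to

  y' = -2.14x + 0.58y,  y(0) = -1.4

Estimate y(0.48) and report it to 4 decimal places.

RK4: k1 = f(x_n, y_n); k2 = f(x_n + h/2, y_n + (h/2)·k1); k3 = f(x_n + h/2, y_n + (h/2)·k2); k4 = f(x_n + h, y_n + h·k3); y_{n+1} = y_n + (h/6)·(k1 + 2k2 + 2k3 + k4).
x=0.000000, y=-1.400000:
  k1 = f(0.000000, -1.400000) = -0.812000
  k2 = f(0.120000, -1.497440) = -1.125315
  k3 = f(0.120000, -1.535038) = -1.147122
  k4 = f(0.240000, -1.675309) = -1.485279
  y ← -1.400000 + (0.24/6)·(k1 + 2k2 + 2k3 + k4) = -1.673686
x=0.240000, y=-1.673686:
  k1 = f(0.240000, -1.673686) = -1.484338
  k2 = f(0.360000, -1.851807) = -1.844448
  k3 = f(0.360000, -1.895020) = -1.869512
  k4 = f(0.480000, -2.122369) = -2.258174
  y ← -1.673686 + (0.24/6)·(k1 + 2k2 + 2k3 + k4) = -2.120503
y(0.48) ≈ -2.1205

-2.1205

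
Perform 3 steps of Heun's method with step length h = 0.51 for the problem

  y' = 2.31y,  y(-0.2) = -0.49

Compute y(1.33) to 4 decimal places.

-11.6085

Heun: k1 = f(t_n, y_n); k2 = f(t_n + h, y_n + h·k1); y_{n+1} = y_n + (h/2)·(k1 + k2).
t=-0.200000, y=-0.490000:
  k1 = f(-0.200000, -0.490000) = -1.131900
  k2 = f(0.310000, -1.067269) = -2.465391
  y ← -0.490000 + (0.51/2)·(-1.131900 + (-2.465391)) = -1.407309
t=0.310000, y=-1.407309:
  k1 = f(0.310000, -1.407309) = -3.250884
  k2 = f(0.820000, -3.065260) = -7.080752
  y ← -1.407309 + (0.51/2)·(-3.250884 + (-7.080752)) = -4.041876
t=0.820000, y=-4.041876:
  k1 = f(0.820000, -4.041876) = -9.336735
  k2 = f(1.330000, -8.803611) = -20.336342
  y ← -4.041876 + (0.51/2)·(-9.336735 + (-20.336342)) = -11.608511
y(1.33) ≈ -11.6085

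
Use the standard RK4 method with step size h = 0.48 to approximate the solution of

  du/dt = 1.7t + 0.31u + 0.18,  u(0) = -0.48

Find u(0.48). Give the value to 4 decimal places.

-0.2579

RK4: k1 = f(t_n, u_n); k2 = f(t_n + h/2, u_n + (h/2)·k1); k3 = f(t_n + h/2, u_n + (h/2)·k2); k4 = f(t_n + h, u_n + h·k3); u_{n+1} = u_n + (h/6)·(k1 + 2k2 + 2k3 + k4).
t=0.000000, u=-0.480000:
  k1 = f(0.000000, -0.480000) = 0.031200
  k2 = f(0.240000, -0.472512) = 0.441521
  k3 = f(0.240000, -0.374035) = 0.472049
  k4 = f(0.480000, -0.253416) = 0.917441
  u ← -0.480000 + (0.48/6)·(k1 + 2k2 + 2k3 + k4) = -0.257937
u(0.48) ≈ -0.2579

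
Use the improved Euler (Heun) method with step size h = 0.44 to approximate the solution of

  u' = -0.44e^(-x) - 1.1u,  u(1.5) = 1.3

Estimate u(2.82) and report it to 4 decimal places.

0.2993

Heun: k1 = f(x_n, u_n); k2 = f(x_n + h, u_n + h·k1); u_{n+1} = u_n + (h/2)·(k1 + k2).
x=1.500000, u=1.300000:
  k1 = f(1.500000, 1.300000) = -1.528177
  k2 = f(1.940000, 0.627602) = -0.753592
  u ← 1.300000 + (0.44/2)·(-1.528177 + (-0.753592)) = 0.798011
x=1.940000, u=0.798011:
  k1 = f(1.940000, 0.798011) = -0.941042
  k2 = f(2.380000, 0.383952) = -0.463070
  u ← 0.798011 + (0.44/2)·(-0.941042 + (-0.463070)) = 0.489106
x=2.380000, u=0.489106:
  k1 = f(2.380000, 0.489106) = -0.578739
  k2 = f(2.820000, 0.234461) = -0.284134
  u ← 0.489106 + (0.44/2)·(-0.578739 + (-0.284134)) = 0.299274
u(2.82) ≈ 0.2993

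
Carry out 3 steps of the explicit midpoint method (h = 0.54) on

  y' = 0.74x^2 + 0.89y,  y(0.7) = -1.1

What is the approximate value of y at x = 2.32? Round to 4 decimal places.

Midpoint: k1 = f(x_n, y_n); k2 = f(x_n + h/2, y_n + (h/2)·k1); y_{n+1} = y_n + h·k2.
x=0.700000, y=-1.100000:
  k1 = f(0.700000, -1.100000) = -0.616400
  k2 = f(0.970000, -1.266428) = -0.430855
  y ← -1.100000 + 0.54·(-0.430855) = -1.332662
x=1.240000, y=-1.332662:
  k1 = f(1.240000, -1.332662) = -0.048245
  k2 = f(1.510000, -1.345688) = 0.489612
  y ← -1.332662 + 0.54·0.489612 = -1.068271
x=1.780000, y=-1.068271:
  k1 = f(1.780000, -1.068271) = 1.393855
  k2 = f(2.050000, -0.691930) = 2.494032
  y ← -1.068271 + 0.54·2.494032 = 0.278506
y(2.32) ≈ 0.2785

0.2785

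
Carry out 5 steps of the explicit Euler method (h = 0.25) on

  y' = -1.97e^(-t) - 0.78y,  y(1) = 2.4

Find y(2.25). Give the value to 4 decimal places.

Euler: y_{n+1} = y_n + h·f(t_n, y_n).
t=1.000000, y=2.400000: f=-2.596722 → y ← 2.400000 + 0.25·(-2.596722) = 1.750819
t=1.250000, y=1.750819: f=-1.930054 → y ← 1.750819 + 0.25·(-1.930054) = 1.268306
t=1.500000, y=1.268306: f=-1.428845 → y ← 1.268306 + 0.25·(-1.428845) = 0.911095
t=1.750000, y=0.911095: f=-1.052989 → y ← 0.911095 + 0.25·(-1.052989) = 0.647848
t=2.000000, y=0.647848: f=-0.771932 → y ← 0.647848 + 0.25·(-0.771932) = 0.454865
y(2.25) ≈ 0.4549

0.4549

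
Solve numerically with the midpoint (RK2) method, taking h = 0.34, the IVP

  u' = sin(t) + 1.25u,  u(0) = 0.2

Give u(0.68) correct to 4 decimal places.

Midpoint: k1 = f(t_n, u_n); k2 = f(t_n + h/2, u_n + (h/2)·k1); u_{n+1} = u_n + h·k2.
t=0.000000, u=0.200000:
  k1 = f(0.000000, 0.200000) = 0.250000
  k2 = f(0.170000, 0.242500) = 0.472307
  u ← 0.200000 + 0.34·0.472307 = 0.360584
t=0.340000, u=0.360584:
  k1 = f(0.340000, 0.360584) = 0.784218
  k2 = f(0.510000, 0.493902) = 1.105554
  u ← 0.360584 + 0.34·1.105554 = 0.736473
u(0.68) ≈ 0.7365

0.7365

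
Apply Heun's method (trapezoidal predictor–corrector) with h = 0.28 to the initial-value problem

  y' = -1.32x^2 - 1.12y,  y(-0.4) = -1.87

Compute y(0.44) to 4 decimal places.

Heun: k1 = f(x_n, y_n); k2 = f(x_n + h, y_n + h·k1); y_{n+1} = y_n + (h/2)·(k1 + k2).
x=-0.400000, y=-1.870000:
  k1 = f(-0.400000, -1.870000) = 1.883200
  k2 = f(-0.120000, -1.342704) = 1.484820
  y ← -1.870000 + (0.28/2)·(1.883200 + 1.484820) = -1.398477
x=-0.120000, y=-1.398477:
  k1 = f(-0.120000, -1.398477) = 1.547286
  k2 = f(0.160000, -0.965237) = 1.047273
  y ← -1.398477 + (0.28/2)·(1.547286 + 1.047273) = -1.035239
x=0.160000, y=-1.035239:
  k1 = f(0.160000, -1.035239) = 1.125675
  k2 = f(0.440000, -0.720050) = 0.550904
  y ← -1.035239 + (0.28/2)·(1.125675 + 0.550904) = -0.800518
y(0.44) ≈ -0.8005

-0.8005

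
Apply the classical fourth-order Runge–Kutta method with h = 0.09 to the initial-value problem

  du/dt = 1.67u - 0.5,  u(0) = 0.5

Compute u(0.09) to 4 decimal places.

RK4: k1 = f(t_n, u_n); k2 = f(t_n + h/2, u_n + (h/2)·k1); k3 = f(t_n + h/2, u_n + (h/2)·k2); k4 = f(t_n + h, u_n + h·k3); u_{n+1} = u_n + (h/6)·(k1 + 2k2 + 2k3 + k4).
t=0.000000, u=0.500000:
  k1 = f(0.000000, 0.500000) = 0.335000
  k2 = f(0.045000, 0.515075) = 0.360175
  k3 = f(0.045000, 0.516208) = 0.362067
  k4 = f(0.090000, 0.532586) = 0.389419
  u ← 0.500000 + (0.09/6)·(k1 + 2k2 + 2k3 + k4) = 0.532534
u(0.09) ≈ 0.5325

0.5325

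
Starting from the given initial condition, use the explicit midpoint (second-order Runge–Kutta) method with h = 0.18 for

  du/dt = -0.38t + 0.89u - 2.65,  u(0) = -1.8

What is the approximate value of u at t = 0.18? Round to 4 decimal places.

Midpoint: k1 = f(t_n, u_n); k2 = f(t_n + h/2, u_n + (h/2)·k1); u_{n+1} = u_n + h·k2.
t=0.000000, u=-1.800000:
  k1 = f(0.000000, -1.800000) = -4.252000
  k2 = f(0.090000, -2.182680) = -4.626785
  u ← -1.800000 + 0.18·(-4.626785) = -2.632821
u(0.18) ≈ -2.6328

-2.6328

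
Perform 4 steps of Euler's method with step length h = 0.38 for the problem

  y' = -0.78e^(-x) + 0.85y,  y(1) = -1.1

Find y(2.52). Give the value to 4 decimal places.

Euler: y_{n+1} = y_n + h·f(x_n, y_n).
x=1.000000, y=-1.100000: f=-1.221946 → y ← -1.100000 + 0.38·(-1.221946) = -1.564339
x=1.380000, y=-1.564339: f=-1.525920 → y ← -1.564339 + 0.38·(-1.525920) = -2.144189
x=1.760000, y=-2.144189: f=-1.956756 → y ← -2.144189 + 0.38·(-1.956756) = -2.887756
x=2.140000, y=-2.887756: f=-2.546363 → y ← -2.887756 + 0.38·(-2.546363) = -3.855374
y(2.52) ≈ -3.8554

-3.8554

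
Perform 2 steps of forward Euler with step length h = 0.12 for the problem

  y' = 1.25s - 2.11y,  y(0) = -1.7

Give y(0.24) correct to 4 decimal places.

Euler: y_{n+1} = y_n + h·f(s_n, y_n).
s=0.000000, y=-1.700000: f=3.587000 → y ← -1.700000 + 0.12·3.587000 = -1.269560
s=0.120000, y=-1.269560: f=2.828772 → y ← -1.269560 + 0.12·2.828772 = -0.930107
y(0.24) ≈ -0.9301

-0.9301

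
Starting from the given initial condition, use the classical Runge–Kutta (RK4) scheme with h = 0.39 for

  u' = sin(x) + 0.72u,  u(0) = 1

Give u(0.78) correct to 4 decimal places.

RK4: k1 = f(x_n, u_n); k2 = f(x_n + h/2, u_n + (h/2)·k1); k3 = f(x_n + h/2, u_n + (h/2)·k2); k4 = f(x_n + h, u_n + h·k3); u_{n+1} = u_n + (h/6)·(k1 + 2k2 + 2k3 + k4).
x=0.000000, u=1.000000:
  k1 = f(0.000000, 1.000000) = 0.720000
  k2 = f(0.195000, 1.140400) = 1.014855
  k3 = f(0.195000, 1.197897) = 1.056252
  k4 = f(0.390000, 1.411938) = 1.396784
  u ← 1.000000 + (0.39/6)·(k1 + 2k2 + 2k3 + k4) = 1.406835
x=0.390000, u=1.406835:
  k1 = f(0.390000, 1.406835) = 1.393109
  k2 = f(0.585000, 1.678491) = 1.760713
  k3 = f(0.585000, 1.750174) = 1.812325
  k4 = f(0.780000, 2.113641) = 2.225101
  u ← 1.406835 + (0.39/6)·(k1 + 2k2 + 2k3 + k4) = 2.106513
u(0.78) ≈ 2.1065

2.1065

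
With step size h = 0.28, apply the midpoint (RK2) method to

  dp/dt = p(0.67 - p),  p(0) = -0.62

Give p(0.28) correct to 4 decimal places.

Midpoint: k1 = f(t_n, p_n); k2 = f(t_n + h/2, p_n + (h/2)·k1); p_{n+1} = p_n + h·k2.
t=0.000000, p=-0.620000:
  k1 = f(0.000000, -0.620000) = -0.799800
  k2 = f(0.140000, -0.731972) = -1.026204
  p ← -0.620000 + 0.28·(-1.026204) = -0.907337
p(0.28) ≈ -0.9073

-0.9073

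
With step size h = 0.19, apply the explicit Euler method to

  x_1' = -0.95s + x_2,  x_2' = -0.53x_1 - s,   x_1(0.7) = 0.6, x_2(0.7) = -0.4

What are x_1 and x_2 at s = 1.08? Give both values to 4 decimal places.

Euler on (x_1,x_2): x_1_{n+1} = x_1_n + h·x_1', x_2_{n+1} = x_2_n + h·x_2'.
0.700000: (0.600000, -0.400000); f=(-1.065000, -1.018000) → (0.397650, -0.593420)
0.890000: (0.397650, -0.593420); f=(-1.438920, -1.100755) → (0.124255, -0.802563)
(x_1(1.08), x_2(1.08)) ≈ (0.1243, -0.8026)

0.1243, -0.8026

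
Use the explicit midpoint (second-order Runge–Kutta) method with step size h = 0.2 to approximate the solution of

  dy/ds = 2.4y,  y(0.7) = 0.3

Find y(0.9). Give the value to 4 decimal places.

0.4786

Midpoint: k1 = f(s_n, y_n); k2 = f(s_n + h/2, y_n + (h/2)·k1); y_{n+1} = y_n + h·k2.
s=0.700000, y=0.300000:
  k1 = f(0.700000, 0.300000) = 0.720000
  k2 = f(0.800000, 0.372000) = 0.892800
  y ← 0.300000 + 0.2·0.892800 = 0.478560
y(0.9) ≈ 0.4786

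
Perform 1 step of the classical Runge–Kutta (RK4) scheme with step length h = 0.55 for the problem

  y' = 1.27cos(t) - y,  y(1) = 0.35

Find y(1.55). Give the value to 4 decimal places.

RK4: k1 = f(t_n, y_n); k2 = f(t_n + h/2, y_n + (h/2)·k1); k3 = f(t_n + h/2, y_n + (h/2)·k2); k4 = f(t_n + h, y_n + h·k3); y_{n+1} = y_n + (h/6)·(k1 + 2k2 + 2k3 + k4).
t=1.000000, y=0.350000:
  k1 = f(1.000000, 0.350000) = 0.336184
  k2 = f(1.275000, 0.442451) = -0.072243
  k3 = f(1.275000, 0.330133) = 0.040074
  k4 = f(1.550000, 0.372041) = -0.345631
  y ← 0.350000 + (0.55/6)·(k1 + 2k2 + 2k3 + k4) = 0.343236
y(1.55) ≈ 0.3432

0.3432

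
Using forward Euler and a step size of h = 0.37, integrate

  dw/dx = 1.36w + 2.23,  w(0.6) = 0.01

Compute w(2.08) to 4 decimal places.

Euler: w_{n+1} = w_n + h·f(x_n, w_n).
x=0.600000, w=0.010000: f=2.243600 → w ← 0.010000 + 0.37·2.243600 = 0.840132
x=0.970000, w=0.840132: f=3.372580 → w ← 0.840132 + 0.37·3.372580 = 2.087986
x=1.340000, w=2.087986: f=5.069662 → w ← 2.087986 + 0.37·5.069662 = 3.963761
x=1.710000, w=3.963761: f=7.620715 → w ← 3.963761 + 0.37·7.620715 = 6.783426
w(2.08) ≈ 6.7834

6.7834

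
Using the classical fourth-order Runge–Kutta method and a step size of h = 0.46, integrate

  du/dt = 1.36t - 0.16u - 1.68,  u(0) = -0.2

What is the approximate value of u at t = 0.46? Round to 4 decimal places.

-0.7904

RK4: k1 = f(t_n, u_n); k2 = f(t_n + h/2, u_n + (h/2)·k1); k3 = f(t_n + h/2, u_n + (h/2)·k2); k4 = f(t_n + h, u_n + h·k3); u_{n+1} = u_n + (h/6)·(k1 + 2k2 + 2k3 + k4).
t=0.000000, u=-0.200000:
  k1 = f(0.000000, -0.200000) = -1.648000
  k2 = f(0.230000, -0.579040) = -1.274554
  k3 = f(0.230000, -0.493147) = -1.288296
  k4 = f(0.460000, -0.792616) = -0.927581
  u ← -0.200000 + (0.46/6)·(k1 + 2k2 + 2k3 + k4) = -0.790432
u(0.46) ≈ -0.7904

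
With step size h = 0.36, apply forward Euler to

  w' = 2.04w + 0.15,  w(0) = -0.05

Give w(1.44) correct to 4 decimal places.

0.1394

Euler: w_{n+1} = w_n + h·f(x_n, w_n).
x=0.000000, w=-0.050000: f=0.048000 → w ← -0.050000 + 0.36·0.048000 = -0.032720
x=0.360000, w=-0.032720: f=0.083251 → w ← -0.032720 + 0.36·0.083251 = -0.002750
x=0.720000, w=-0.002750: f=0.144391 → w ← -0.002750 + 0.36·0.144391 = 0.049231
x=1.080000, w=0.049231: f=0.250432 → w ← 0.049231 + 0.36·0.250432 = 0.139387
w(1.44) ≈ 0.1394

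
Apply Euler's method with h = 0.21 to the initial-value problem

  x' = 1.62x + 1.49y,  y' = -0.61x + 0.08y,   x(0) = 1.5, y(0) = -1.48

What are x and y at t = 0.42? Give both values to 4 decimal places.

Euler on (x,y): x_{n+1} = x_n + h·x', y_{n+1} = y_n + h·y'.
0.000000: (1.500000, -1.480000); f=(0.224800, -1.033400) → (1.547208, -1.697014)
0.210000: (1.547208, -1.697014); f=(-0.022074, -1.079558) → (1.542572, -1.923721)
(x(0.42), y(0.42)) ≈ (1.5426, -1.9237)

1.5426, -1.9237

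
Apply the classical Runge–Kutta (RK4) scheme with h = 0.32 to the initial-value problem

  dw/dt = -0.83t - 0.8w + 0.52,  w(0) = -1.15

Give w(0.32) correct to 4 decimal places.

RK4: k1 = f(t_n, w_n); k2 = f(t_n + h/2, w_n + (h/2)·k1); k3 = f(t_n + h/2, w_n + (h/2)·k2); k4 = f(t_n + h, w_n + h·k3); w_{n+1} = w_n + (h/6)·(k1 + 2k2 + 2k3 + k4).
t=0.000000, w=-1.150000:
  k1 = f(0.000000, -1.150000) = 1.440000
  k2 = f(0.160000, -0.919600) = 1.122880
  k3 = f(0.160000, -0.970339) = 1.163471
  k4 = f(0.320000, -0.777689) = 0.876551
  w ← -1.150000 + (0.32/6)·(k1 + 2k2 + 2k3 + k4) = -0.782573
w(0.32) ≈ -0.7826

-0.7826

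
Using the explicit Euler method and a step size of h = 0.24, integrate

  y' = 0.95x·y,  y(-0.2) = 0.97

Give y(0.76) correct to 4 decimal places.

Euler: y_{n+1} = y_n + h·f(x_n, y_n).
x=-0.200000, y=0.970000: f=-0.184300 → y ← 0.970000 + 0.24·(-0.184300) = 0.925768
x=0.040000, y=0.925768: f=0.035179 → y ← 0.925768 + 0.24·0.035179 = 0.934211
x=0.280000, y=0.934211: f=0.248500 → y ← 0.934211 + 0.24·0.248500 = 0.993851
x=0.520000, y=0.993851: f=0.490962 → y ← 0.993851 + 0.24·0.490962 = 1.111682
y(0.76) ≈ 1.1117

1.1117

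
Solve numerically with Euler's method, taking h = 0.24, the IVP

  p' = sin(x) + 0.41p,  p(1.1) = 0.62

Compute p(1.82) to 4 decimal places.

1.5763

Euler: p_{n+1} = p_n + h·f(x_n, p_n).
x=1.100000, p=0.620000: f=1.145407 → p ← 0.620000 + 0.24·1.145407 = 0.894898
x=1.340000, p=0.894898: f=1.340393 → p ← 0.894898 + 0.24·1.340393 = 1.216592
x=1.580000, p=1.216592: f=1.498760 → p ← 1.216592 + 0.24·1.498760 = 1.576294
p(1.82) ≈ 1.5763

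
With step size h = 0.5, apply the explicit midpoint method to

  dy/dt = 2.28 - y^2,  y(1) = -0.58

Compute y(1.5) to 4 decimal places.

Midpoint: k1 = f(t_n, y_n); k2 = f(t_n + h/2, y_n + (h/2)·k1); y_{n+1} = y_n + h·k2.
t=1.000000, y=-0.580000:
  k1 = f(1.000000, -0.580000) = 1.943600
  k2 = f(1.250000, -0.094100) = 2.271145
  y ← -0.580000 + 0.5·2.271145 = 0.555573
y(1.5) ≈ 0.5556

0.5556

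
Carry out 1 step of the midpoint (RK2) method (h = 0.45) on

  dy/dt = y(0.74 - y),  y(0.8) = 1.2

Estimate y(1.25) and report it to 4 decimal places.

1.0374

Midpoint: k1 = f(t_n, y_n); k2 = f(t_n + h/2, y_n + (h/2)·k1); y_{n+1} = y_n + h·k2.
t=0.800000, y=1.200000:
  k1 = f(0.800000, 1.200000) = -0.552000
  k2 = f(1.025000, 1.075800) = -0.361254
  y ← 1.200000 + 0.45·(-0.361254) = 1.037436
y(1.25) ≈ 1.0374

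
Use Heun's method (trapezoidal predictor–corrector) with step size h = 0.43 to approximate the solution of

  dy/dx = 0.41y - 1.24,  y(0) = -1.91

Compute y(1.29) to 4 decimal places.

-5.3295

Heun: k1 = f(x_n, y_n); k2 = f(x_n + h, y_n + h·k1); y_{n+1} = y_n + (h/2)·(k1 + k2).
x=0.000000, y=-1.910000:
  k1 = f(0.000000, -1.910000) = -2.023100
  k2 = f(0.430000, -2.779933) = -2.379773
  y ← -1.910000 + (0.43/2)·(-2.023100 + (-2.379773)) = -2.856618
x=0.430000, y=-2.856618:
  k1 = f(0.430000, -2.856618) = -2.411213
  k2 = f(0.860000, -3.893439) = -2.836310
  y ← -2.856618 + (0.43/2)·(-2.411213 + (-2.836310)) = -3.984835
x=0.860000, y=-3.984835:
  k1 = f(0.860000, -3.984835) = -2.873782
  k2 = f(1.290000, -5.220562) = -3.380430
  y ← -3.984835 + (0.43/2)·(-2.873782 + (-3.380430)) = -5.329491
y(1.29) ≈ -5.3295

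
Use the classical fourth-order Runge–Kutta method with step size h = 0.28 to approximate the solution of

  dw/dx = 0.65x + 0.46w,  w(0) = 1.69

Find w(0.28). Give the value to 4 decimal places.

1.9489

RK4: k1 = f(x_n, w_n); k2 = f(x_n + h/2, w_n + (h/2)·k1); k3 = f(x_n + h/2, w_n + (h/2)·k2); k4 = f(x_n + h, w_n + h·k3); w_{n+1} = w_n + (h/6)·(k1 + 2k2 + 2k3 + k4).
x=0.000000, w=1.690000:
  k1 = f(0.000000, 1.690000) = 0.777400
  k2 = f(0.140000, 1.798836) = 0.918465
  k3 = f(0.140000, 1.818585) = 0.927549
  k4 = f(0.280000, 1.949714) = 1.078868
  w ← 1.690000 + (0.28/6)·(k1 + 2k2 + 2k3 + k4) = 1.948920
w(0.28) ≈ 1.9489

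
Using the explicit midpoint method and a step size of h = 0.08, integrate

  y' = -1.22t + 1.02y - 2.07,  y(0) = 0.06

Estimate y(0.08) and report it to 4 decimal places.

-0.1112

Midpoint: k1 = f(t_n, y_n); k2 = f(t_n + h/2, y_n + (h/2)·k1); y_{n+1} = y_n + h·k2.
t=0.000000, y=0.060000:
  k1 = f(0.000000, 0.060000) = -2.008800
  k2 = f(0.040000, -0.020352) = -2.139559
  y ← 0.060000 + 0.08·(-2.139559) = -0.111165
y(0.08) ≈ -0.1112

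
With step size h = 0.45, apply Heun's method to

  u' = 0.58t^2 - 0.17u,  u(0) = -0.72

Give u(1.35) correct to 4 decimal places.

-0.0938

Heun: k1 = f(t_n, u_n); k2 = f(t_n + h, u_n + h·k1); u_{n+1} = u_n + (h/2)·(k1 + k2).
t=0.000000, u=-0.720000:
  k1 = f(0.000000, -0.720000) = 0.122400
  k2 = f(0.450000, -0.664920) = 0.230486
  u ← -0.720000 + (0.45/2)·(0.122400 + 0.230486) = -0.640601
t=0.450000, u=-0.640601:
  k1 = f(0.450000, -0.640601) = 0.226352
  k2 = f(0.900000, -0.538742) = 0.561386
  u ← -0.640601 + (0.45/2)·(0.226352 + 0.561386) = -0.463359
t=0.900000, u=-0.463359:
  k1 = f(0.900000, -0.463359) = 0.548571
  k2 = f(1.350000, -0.216502) = 1.093855
  u ← -0.463359 + (0.45/2)·(0.548571 + 1.093855) = -0.093813
u(1.35) ≈ -0.0938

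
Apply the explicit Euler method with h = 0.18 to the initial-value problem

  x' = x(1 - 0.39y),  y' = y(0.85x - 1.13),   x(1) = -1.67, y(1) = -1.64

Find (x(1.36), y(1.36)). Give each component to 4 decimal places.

-2.6869, -0.4132

Euler on (x,y): x_{n+1} = x_n + h·x', y_{n+1} = y_n + h·y'.
1.000000: (-1.670000, -1.640000); f=(-2.738132, 4.181180) → (-2.162864, -0.887388)
1.180000: (-2.162864, -0.887388); f=(-2.911390, 2.634152) → (-2.686914, -0.413240)
(x(1.36), y(1.36)) ≈ (-2.6869, -0.4132)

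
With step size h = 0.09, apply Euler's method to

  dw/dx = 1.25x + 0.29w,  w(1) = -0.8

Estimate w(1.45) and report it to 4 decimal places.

-0.2134

Euler: w_{n+1} = w_n + h·f(x_n, w_n).
x=1.000000, w=-0.800000: f=1.018000 → w ← -0.800000 + 0.09·1.018000 = -0.708380
x=1.090000, w=-0.708380: f=1.157070 → w ← -0.708380 + 0.09·1.157070 = -0.604244
x=1.180000, w=-0.604244: f=1.299769 → w ← -0.604244 + 0.09·1.299769 = -0.487264
x=1.270000, w=-0.487264: f=1.446193 → w ← -0.487264 + 0.09·1.446193 = -0.357107
x=1.360000, w=-0.357107: f=1.596439 → w ← -0.357107 + 0.09·1.596439 = -0.213428
w(1.45) ≈ -0.2134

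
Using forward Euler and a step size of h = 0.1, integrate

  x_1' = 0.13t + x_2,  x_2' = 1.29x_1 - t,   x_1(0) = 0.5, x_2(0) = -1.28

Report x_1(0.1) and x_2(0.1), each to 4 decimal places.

0.3720, -1.2155

Euler on (x_1,x_2): x_1_{n+1} = x_1_n + h·x_1', x_2_{n+1} = x_2_n + h·x_2'.
0.000000: (0.500000, -1.280000); f=(-1.280000, 0.645000) → (0.372000, -1.215500)
(x_1(0.1), x_2(0.1)) ≈ (0.3720, -1.2155)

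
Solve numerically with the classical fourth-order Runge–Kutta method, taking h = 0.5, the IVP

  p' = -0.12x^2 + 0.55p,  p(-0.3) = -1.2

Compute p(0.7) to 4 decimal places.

-2.0968

RK4: k1 = f(x_n, p_n); k2 = f(x_n + h/2, p_n + (h/2)·k1); k3 = f(x_n + h/2, p_n + (h/2)·k2); k4 = f(x_n + h, p_n + h·k3); p_{n+1} = p_n + (h/6)·(k1 + 2k2 + 2k3 + k4).
x=-0.300000, p=-1.200000:
  k1 = f(-0.300000, -1.200000) = -0.670800
  k2 = f(-0.050000, -1.367700) = -0.752535
  k3 = f(-0.050000, -1.388134) = -0.763774
  k4 = f(0.200000, -1.581887) = -0.874838
  p ← -1.200000 + (0.5/6)·(k1 + 2k2 + 2k3 + k4) = -1.581521
x=0.200000, p=-1.581521:
  k1 = f(0.200000, -1.581521) = -0.874637
  k2 = f(0.450000, -1.800180) = -1.014399
  k3 = f(0.450000, -1.835121) = -1.033617
  k4 = f(0.700000, -2.098330) = -1.212881
  p ← -1.581521 + (0.5/6)·(k1 + 2k2 + 2k3 + k4) = -2.096817
p(0.7) ≈ -2.0968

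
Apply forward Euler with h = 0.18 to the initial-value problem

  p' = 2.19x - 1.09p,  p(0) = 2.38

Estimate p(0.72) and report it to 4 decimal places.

Euler: p_{n+1} = p_n + h·f(x_n, p_n).
x=0.000000, p=2.380000: f=-2.594200 → p ← 2.380000 + 0.18·(-2.594200) = 1.913044
x=0.180000, p=1.913044: f=-1.691018 → p ← 1.913044 + 0.18·(-1.691018) = 1.608661
x=0.360000, p=1.608661: f=-0.965040 → p ← 1.608661 + 0.18·(-0.965040) = 1.434954
x=0.540000, p=1.434954: f=-0.381499 → p ← 1.434954 + 0.18·(-0.381499) = 1.366284
p(0.72) ≈ 1.3663

1.3663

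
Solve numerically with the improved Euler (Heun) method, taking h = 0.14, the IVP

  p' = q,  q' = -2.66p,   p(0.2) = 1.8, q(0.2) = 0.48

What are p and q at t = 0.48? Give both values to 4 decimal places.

Heun on (p,q): k1 = f(t_n, state_n); k2 = f(t_n + h, state_n + h·k1); state_{n+1} = state_n + (h/2)·(k1 + k2).
0.200000: (1.800000, 0.480000)
  k1 = (0.480000, -4.788000)
  predictor → (1.867200, -0.190320)
  k2 = (-0.190320, -4.966752)
  → (1.820278, -0.202833)
0.340000: (1.820278, -0.202833)
  k1 = (-0.202833, -4.841938)
  predictor → (1.791881, -0.880704)
  k2 = (-0.880704, -4.766404)
  → (1.744430, -0.875417)
(p(0.48), q(0.48)) ≈ (1.7444, -0.8754)

1.7444, -0.8754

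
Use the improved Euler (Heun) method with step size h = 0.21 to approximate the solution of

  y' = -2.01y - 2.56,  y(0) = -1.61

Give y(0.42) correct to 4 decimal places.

Heun: k1 = f(x_n, y_n); k2 = f(x_n + h, y_n + h·k1); y_{n+1} = y_n + (h/2)·(k1 + k2).
x=0.000000, y=-1.610000:
  k1 = f(0.000000, -1.610000) = 0.676100
  k2 = f(0.210000, -1.468019) = 0.390718
  y ← -1.610000 + (0.21/2)·(0.676100 + 0.390718) = -1.497984
x=0.210000, y=-1.497984:
  k1 = f(0.210000, -1.497984) = 0.450948
  k2 = f(0.420000, -1.403285) = 0.260603
  y ← -1.497984 + (0.21/2)·(0.450948 + 0.260603) = -1.423271
y(0.42) ≈ -1.4233

-1.4233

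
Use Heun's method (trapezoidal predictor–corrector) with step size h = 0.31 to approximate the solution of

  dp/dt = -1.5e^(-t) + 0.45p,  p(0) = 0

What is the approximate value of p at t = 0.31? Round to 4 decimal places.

Heun: k1 = f(t_n, p_n); k2 = f(t_n + h, p_n + h·k1); p_{n+1} = p_n + (h/2)·(k1 + k2).
t=0.000000, p=0.000000:
  k1 = f(0.000000, 0.000000) = -1.500000
  k2 = f(0.310000, -0.465000) = -1.309420
  p ← 0.000000 + (0.31/2)·(-1.500000 + (-1.309420)) = -0.435460
p(0.31) ≈ -0.4355

-0.4355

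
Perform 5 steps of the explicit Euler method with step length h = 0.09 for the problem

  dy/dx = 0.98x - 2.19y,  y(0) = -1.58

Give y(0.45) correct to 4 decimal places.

-0.4620

Euler: y_{n+1} = y_n + h·f(x_n, y_n).
x=0.000000, y=-1.580000: f=3.460200 → y ← -1.580000 + 0.09·3.460200 = -1.268582
x=0.090000, y=-1.268582: f=2.866395 → y ← -1.268582 + 0.09·2.866395 = -1.010606
x=0.180000, y=-1.010606: f=2.389628 → y ← -1.010606 + 0.09·2.389628 = -0.795540
x=0.270000, y=-0.795540: f=2.006832 → y ← -0.795540 + 0.09·2.006832 = -0.614925
x=0.360000, y=-0.614925: f=1.699486 → y ← -0.614925 + 0.09·1.699486 = -0.461971
y(0.45) ≈ -0.4620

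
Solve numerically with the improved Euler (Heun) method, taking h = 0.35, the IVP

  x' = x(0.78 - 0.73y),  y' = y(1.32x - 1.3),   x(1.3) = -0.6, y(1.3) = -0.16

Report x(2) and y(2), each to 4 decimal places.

Heun on (x,y): k1 = f(t_n, state_n); k2 = f(t_n + h, state_n + h·k1); state_{n+1} = state_n + (h/2)·(k1 + k2).
1.300000: (-0.600000, -0.160000)
  k1 = (-0.538080, 0.334720)
  predictor → (-0.788328, -0.042848)
  k2 = (-0.639554, 0.100290)
  → (-0.806086, -0.083873)
1.650000: (-0.806086, -0.083873)
  k1 = (-0.678102, 0.198279)
  predictor → (-1.043422, -0.014476)
  k2 = (-0.824895, 0.038756)
  → (-1.069110, -0.042392)
(x(2), y(2)) ≈ (-1.0691, -0.0424)

-1.0691, -0.0424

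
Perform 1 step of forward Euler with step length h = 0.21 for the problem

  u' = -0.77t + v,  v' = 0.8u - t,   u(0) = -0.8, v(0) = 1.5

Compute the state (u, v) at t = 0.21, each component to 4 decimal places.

-0.4850, 1.3656

Euler on (u,v): u_{n+1} = u_n + h·u', v_{n+1} = v_n + h·v'.
0.000000: (-0.800000, 1.500000); f=(1.500000, -0.640000) → (-0.485000, 1.365600)
(u(0.21), v(0.21)) ≈ (-0.4850, 1.3656)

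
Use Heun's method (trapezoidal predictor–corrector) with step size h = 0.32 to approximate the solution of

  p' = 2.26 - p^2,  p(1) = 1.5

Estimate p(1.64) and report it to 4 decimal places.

1.5025

Heun: k1 = f(t_n, p_n); k2 = f(t_n + h, p_n + h·k1); p_{n+1} = p_n + (h/2)·(k1 + k2).
t=1.000000, p=1.500000:
  k1 = f(1.000000, 1.500000) = 0.010000
  k2 = f(1.320000, 1.503200) = 0.000390
  p ← 1.500000 + (0.32/2)·(0.010000 + 0.000390) = 1.501662
t=1.320000, p=1.501662:
  k1 = f(1.320000, 1.501662) = 0.005010
  k2 = f(1.640000, 1.503266) = 0.000193
  p ← 1.501662 + (0.32/2)·(0.005010 + 0.000193) = 1.502495
p(1.64) ≈ 1.5025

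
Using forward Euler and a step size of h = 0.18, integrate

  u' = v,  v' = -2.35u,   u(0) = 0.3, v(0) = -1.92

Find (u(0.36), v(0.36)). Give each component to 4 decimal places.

Euler on (u,v): u_{n+1} = u_n + h·u', v_{n+1} = v_n + h·v'.
0.000000: (0.300000, -1.920000); f=(-1.920000, -0.705000) → (-0.045600, -2.046900)
0.180000: (-0.045600, -2.046900); f=(-2.046900, 0.107160) → (-0.414042, -2.027611)
(u(0.36), v(0.36)) ≈ (-0.4140, -2.0276)

-0.4140, -2.0276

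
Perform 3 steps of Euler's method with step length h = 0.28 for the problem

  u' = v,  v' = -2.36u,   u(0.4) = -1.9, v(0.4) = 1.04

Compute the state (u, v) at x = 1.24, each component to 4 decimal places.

Euler on (u,v): u_{n+1} = u_n + h·u', v_{n+1} = v_n + h·v'.
0.400000: (-1.900000, 1.040000); f=(1.040000, 4.484000) → (-1.608800, 2.295520)
0.680000: (-1.608800, 2.295520); f=(2.295520, 3.796768) → (-0.966054, 3.358615)
0.960000: (-0.966054, 3.358615); f=(3.358615, 2.279888) → (-0.025642, 3.996984)
(u(1.24), v(1.24)) ≈ (-0.0256, 3.9970)

-0.0256, 3.9970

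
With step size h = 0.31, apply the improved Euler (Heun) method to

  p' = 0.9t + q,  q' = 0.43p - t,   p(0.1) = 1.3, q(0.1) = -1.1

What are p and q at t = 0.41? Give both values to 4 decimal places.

Heun on (p,q): k1 = f(t_n, state_n); k2 = f(t_n + h, state_n + h·k1); state_{n+1} = state_n + (h/2)·(k1 + k2).
0.100000: (1.300000, -1.100000)
  k1 = (-1.010000, 0.459000)
  predictor → (0.986900, -0.957710)
  k2 = (-0.588710, 0.014367)
  → (1.052200, -1.026628)
(p(0.41), q(0.41)) ≈ (1.0522, -1.0266)

1.0522, -1.0266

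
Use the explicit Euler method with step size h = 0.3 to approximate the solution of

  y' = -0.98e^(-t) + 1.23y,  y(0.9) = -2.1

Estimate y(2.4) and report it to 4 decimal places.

Euler: y_{n+1} = y_n + h·f(t_n, y_n).
t=0.900000, y=-2.100000: f=-2.981438 → y ← -2.100000 + 0.3·(-2.981438) = -2.994431
t=1.200000, y=-2.994431: f=-3.978321 → y ← -2.994431 + 0.3·(-3.978321) = -4.187928
t=1.500000, y=-4.187928: f=-5.369819 → y ← -4.187928 + 0.3·(-5.369819) = -5.798873
t=1.800000, y=-5.798873: f=-7.294607 → y ← -5.798873 + 0.3·(-7.294607) = -7.987256
t=2.100000, y=-7.987256: f=-9.944332 → y ← -7.987256 + 0.3·(-9.944332) = -10.970555
y(2.4) ≈ -10.9706

-10.9706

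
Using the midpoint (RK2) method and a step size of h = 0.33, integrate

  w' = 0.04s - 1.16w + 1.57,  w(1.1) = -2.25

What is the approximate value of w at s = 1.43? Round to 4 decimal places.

-1.1207

Midpoint: k1 = f(s_n, w_n); k2 = f(s_n + h/2, w_n + (h/2)·k1); w_{n+1} = w_n + h·k2.
s=1.100000, w=-2.250000:
  k1 = f(1.100000, -2.250000) = 4.224000
  k2 = f(1.265000, -1.553040) = 3.422126
  w ← -2.250000 + 0.33·3.422126 = -1.120698
w(1.43) ≈ -1.1207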